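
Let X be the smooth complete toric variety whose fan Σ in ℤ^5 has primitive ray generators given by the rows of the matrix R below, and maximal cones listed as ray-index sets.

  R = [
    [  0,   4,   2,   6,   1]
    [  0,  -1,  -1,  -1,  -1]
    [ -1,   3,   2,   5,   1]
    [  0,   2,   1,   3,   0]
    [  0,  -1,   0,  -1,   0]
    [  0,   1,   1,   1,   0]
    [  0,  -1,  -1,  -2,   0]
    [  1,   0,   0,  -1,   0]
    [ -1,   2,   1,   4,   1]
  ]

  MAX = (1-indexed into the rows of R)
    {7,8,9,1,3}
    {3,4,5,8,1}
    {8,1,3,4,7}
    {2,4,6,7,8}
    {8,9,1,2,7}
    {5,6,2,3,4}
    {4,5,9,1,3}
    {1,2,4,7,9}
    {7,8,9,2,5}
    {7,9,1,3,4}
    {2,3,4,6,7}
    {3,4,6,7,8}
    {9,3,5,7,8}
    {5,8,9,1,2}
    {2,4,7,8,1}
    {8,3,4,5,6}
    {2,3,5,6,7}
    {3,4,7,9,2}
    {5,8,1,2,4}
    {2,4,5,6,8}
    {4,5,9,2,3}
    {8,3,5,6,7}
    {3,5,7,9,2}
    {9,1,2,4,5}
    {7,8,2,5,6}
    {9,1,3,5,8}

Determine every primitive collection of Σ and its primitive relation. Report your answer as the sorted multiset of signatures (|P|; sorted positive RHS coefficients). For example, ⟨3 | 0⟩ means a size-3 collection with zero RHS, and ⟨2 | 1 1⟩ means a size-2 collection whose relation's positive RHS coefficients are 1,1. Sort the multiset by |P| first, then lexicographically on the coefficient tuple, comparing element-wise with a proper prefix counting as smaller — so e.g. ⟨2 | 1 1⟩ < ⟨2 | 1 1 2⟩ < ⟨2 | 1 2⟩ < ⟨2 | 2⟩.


Σ has 7 primitive collections:

  P = {6,9}:  v_{6} + v_{9} = v_{3}  ⇒ sig = ⟨2 | 1⟩
  P = {1,6}:  v_{1} + v_{6} = v_{3} + v_{4} + v_{8}  ⇒ sig = ⟨2 | 1 1 1⟩
  P = {4,5,7}:  v_{4} + v_{5} + v_{7} = 0  ⇒ sig = ⟨3 | 0⟩
  P = {2,3,8}:  v_{2} + v_{3} + v_{8} = v_{4}  ⇒ sig = ⟨3 | 1⟩
  P = {4,8,9}:  v_{4} + v_{8} + v_{9} = v_{1}  ⇒ sig = ⟨3 | 1⟩
  P = {1,5,7}:  v_{1} + v_{5} + v_{7} = v_{8} + v_{9}  ⇒ sig = ⟨3 | 1 1⟩
  P = {1,2,3}:  v_{1} + v_{2} + v_{3} = 2·v_{4} + v_{9}  ⇒ sig = ⟨3 | 1 2⟩

Signatures (|P|; sorted positive RHS coefficients), sorted:
{ ⟨2 | 1⟩,  ⟨2 | 1 1 1⟩,  ⟨3 | 0⟩,  ⟨3 | 1⟩ ×2,  ⟨3 | 1 1⟩,  ⟨3 | 1 2⟩ }


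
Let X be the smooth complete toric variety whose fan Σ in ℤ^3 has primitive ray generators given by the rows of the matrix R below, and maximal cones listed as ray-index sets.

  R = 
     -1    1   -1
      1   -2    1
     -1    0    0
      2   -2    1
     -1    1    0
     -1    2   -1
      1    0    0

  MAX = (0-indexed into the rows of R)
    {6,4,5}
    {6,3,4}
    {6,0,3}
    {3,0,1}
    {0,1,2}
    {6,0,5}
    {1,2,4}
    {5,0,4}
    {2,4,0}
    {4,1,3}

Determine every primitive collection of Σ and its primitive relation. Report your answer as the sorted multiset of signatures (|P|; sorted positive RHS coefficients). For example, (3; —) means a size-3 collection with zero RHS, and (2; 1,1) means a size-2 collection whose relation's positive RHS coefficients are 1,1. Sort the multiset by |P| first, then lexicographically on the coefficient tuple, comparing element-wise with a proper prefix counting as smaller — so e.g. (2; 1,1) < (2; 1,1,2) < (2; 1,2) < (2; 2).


9 minimal non-faces of Δ(Σ) (on 7 rays):

  • {1,5}:  v_{1} + v_{5} = 0  so sig = (2; —)
  • {2,6}:  v_{2} + v_{6} = 0  so sig = (2; —)
  • {1,6}:  v_{1} + v_{6} = v_{3}  so sig = (2; 1)
  • {2,3}:  v_{2} + v_{3} = v_{1}  so sig = (2; 1)
  • {3,5}:  v_{3} + v_{5} = v_{6}  so sig = (2; 1)
  • {2,5}:  v_{2} + v_{5} = v_{0} + v_{4}  so sig = (2; 1,1)
  • {0,3,4}:  v_{0} + v_{3} + v_{4} = 0  so sig = (3; —)
  • {0,1,4}:  v_{0} + v_{1} + v_{4} = v_{2}  so sig = (3; 1)
  • {0,4,6}:  v_{0} + v_{4} + v_{6} = v_{5}  so sig = (3; 1)

so the primitive-relation signature multiset is
    (2; —)
    (2; —)
    (2; 1)
    (2; 1)
    (2; 1)
    (2; 1,1)
    (3; —)
    (3; 1)
    (3; 1)


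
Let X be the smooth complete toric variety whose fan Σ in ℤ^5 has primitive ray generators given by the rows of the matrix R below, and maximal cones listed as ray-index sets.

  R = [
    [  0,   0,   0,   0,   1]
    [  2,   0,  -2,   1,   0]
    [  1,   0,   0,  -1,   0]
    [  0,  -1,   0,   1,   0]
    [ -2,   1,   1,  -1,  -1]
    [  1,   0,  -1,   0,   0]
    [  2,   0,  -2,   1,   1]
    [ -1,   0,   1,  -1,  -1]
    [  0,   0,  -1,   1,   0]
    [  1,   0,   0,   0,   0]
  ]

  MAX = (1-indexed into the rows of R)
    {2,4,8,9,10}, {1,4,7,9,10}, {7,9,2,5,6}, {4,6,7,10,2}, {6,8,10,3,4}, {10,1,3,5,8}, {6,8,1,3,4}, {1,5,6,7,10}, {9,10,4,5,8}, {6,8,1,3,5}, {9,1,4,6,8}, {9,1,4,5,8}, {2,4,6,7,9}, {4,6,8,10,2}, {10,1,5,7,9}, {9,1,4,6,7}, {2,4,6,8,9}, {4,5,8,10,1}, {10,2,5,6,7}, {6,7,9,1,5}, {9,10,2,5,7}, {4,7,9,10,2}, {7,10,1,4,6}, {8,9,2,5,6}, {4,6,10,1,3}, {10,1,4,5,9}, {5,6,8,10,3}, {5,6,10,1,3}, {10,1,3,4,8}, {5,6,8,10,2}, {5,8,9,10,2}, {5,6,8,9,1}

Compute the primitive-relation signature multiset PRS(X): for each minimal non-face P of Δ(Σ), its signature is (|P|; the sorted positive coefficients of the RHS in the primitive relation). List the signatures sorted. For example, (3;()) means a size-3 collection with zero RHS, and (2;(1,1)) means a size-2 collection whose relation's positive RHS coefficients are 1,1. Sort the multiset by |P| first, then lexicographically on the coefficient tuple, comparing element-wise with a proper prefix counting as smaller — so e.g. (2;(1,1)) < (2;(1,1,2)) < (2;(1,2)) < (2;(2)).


Δ(Σ) — 10 vertices, 12 min non-faces:

  P={1,2}:  v_{1} + v_{2} = v_{7}  ⇒ sig = (2;(1))
  P={3,9}:  v_{3} + v_{9} = v_{6}  ⇒ sig = (2;(1))
  P={7,8}:  v_{7} + v_{8} = v_{6}  ⇒ sig = (2;(1))
  P={3,7}:  v_{3} + v_{7} = v_{1} + 2·v_{6} + v_{10}  ⇒ sig = (2;(1,1,2))
  P={2,3}:  v_{2} + v_{3} = 2·v_{6} + v_{10}  ⇒ sig = (2;(1,2))
  P={3,4,5}:  v_{3} + v_{4} + v_{5} = v_{8}  ⇒ sig = (3;(1))
  P={4,5,7}:  v_{4} + v_{5} + v_{7} = v_{9}  ⇒ sig = (3;(1))
  P={6,9,10}:  v_{6} + v_{9} + v_{10} = v_{2}  ⇒ sig = (3;(1))
  P={4,5,6}:  v_{4} + v_{5} + v_{6} = v_{8} + v_{9}  ⇒ sig = (3;(1,1))
  P={2,4,5}:  v_{2} + v_{4} + v_{5} = v_{8} + 2·v_{9} + v_{10}  ⇒ sig = (3;(1,1,2))
  P={1,8,9,10}:  v_{1} + v_{8} + v_{9} + v_{10} = 0  ⇒ sig = (4;())
  P={1,6,8,10}:  v_{1} + v_{6} + v_{8} + v_{10} = v_{3}  ⇒ sig = (4;(1))

Signatures (|P|; sorted positive RHS coefficients), sorted:
    |P|=2: 5 collections, coeffs (1), (1), (1), (1,1,2), (1,2)
    |P|=3: 5 collections, coeffs (1), (1), (1), (1,1), (1,1,2)
    |P|=4: 2 collections, coeffs (), (1)


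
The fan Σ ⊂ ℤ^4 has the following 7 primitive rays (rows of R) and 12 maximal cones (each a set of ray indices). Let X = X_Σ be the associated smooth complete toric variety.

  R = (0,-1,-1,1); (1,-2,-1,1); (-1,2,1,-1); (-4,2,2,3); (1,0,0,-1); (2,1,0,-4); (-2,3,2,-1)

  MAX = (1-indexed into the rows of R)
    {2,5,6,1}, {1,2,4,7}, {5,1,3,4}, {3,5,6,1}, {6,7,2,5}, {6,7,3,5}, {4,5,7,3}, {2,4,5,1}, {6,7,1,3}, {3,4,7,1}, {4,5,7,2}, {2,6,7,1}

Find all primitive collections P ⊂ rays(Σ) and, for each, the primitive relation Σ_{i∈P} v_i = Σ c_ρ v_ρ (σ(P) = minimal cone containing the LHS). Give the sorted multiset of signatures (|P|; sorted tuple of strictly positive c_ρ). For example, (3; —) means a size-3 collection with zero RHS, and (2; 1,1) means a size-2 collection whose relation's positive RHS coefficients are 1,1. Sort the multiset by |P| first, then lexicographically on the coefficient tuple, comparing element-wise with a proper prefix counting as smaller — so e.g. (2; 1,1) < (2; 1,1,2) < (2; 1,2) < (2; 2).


3 minimal non-faces of Δ(Σ) (on 7 rays):

  P = {2,3}:  v_{2} + v_{3} = 0 — sig = (2; —)
  P = {4,6}:  v_{4} + v_{6} = v_{7} — sig = (2; 1)
  P = {1,5,7}:  v_{1} + v_{5} + v_{7} = v_{3} — sig = (3; 1)

Sorted signature multiset PRS(X):
[(2; —), (2; 1), (3; 1)]


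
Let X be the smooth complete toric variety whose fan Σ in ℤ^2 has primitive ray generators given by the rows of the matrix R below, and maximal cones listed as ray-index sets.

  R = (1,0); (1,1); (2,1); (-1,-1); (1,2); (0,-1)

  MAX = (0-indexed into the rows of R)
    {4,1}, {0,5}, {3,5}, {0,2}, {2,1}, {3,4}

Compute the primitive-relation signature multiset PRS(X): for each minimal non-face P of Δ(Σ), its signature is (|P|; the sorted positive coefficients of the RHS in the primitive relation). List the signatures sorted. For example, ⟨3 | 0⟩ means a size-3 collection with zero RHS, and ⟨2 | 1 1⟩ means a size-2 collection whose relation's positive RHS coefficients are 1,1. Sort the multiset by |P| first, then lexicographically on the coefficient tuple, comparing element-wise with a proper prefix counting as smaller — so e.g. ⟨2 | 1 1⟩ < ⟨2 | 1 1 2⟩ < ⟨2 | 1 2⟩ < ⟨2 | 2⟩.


Minimal non-faces — 9 found among 6 rays, 6 max cones:

  P = {1,3}:  v_{1} + v_{3} = 0 ; sig = ⟨2 | 0⟩
  P = {0,1}:  v_{0} + v_{1} = v_{2} ; sig = ⟨2 | 1⟩
  P = {0,3}:  v_{0} + v_{3} = v_{5} ; sig = ⟨2 | 1⟩
  P = {1,5}:  v_{1} + v_{5} = v_{0} ; sig = ⟨2 | 1⟩
  P = {2,3}:  v_{2} + v_{3} = v_{0} ; sig = ⟨2 | 1⟩
  P = {4,5}:  v_{4} + v_{5} = v_{1} ; sig = ⟨2 | 1⟩
  P = {0,4}:  v_{0} + v_{4} = 2·v_{1} ; sig = ⟨2 | 2⟩
  P = {2,5}:  v_{2} + v_{5} = 2·v_{0} ; sig = ⟨2 | 2⟩
  P = {2,4}:  v_{2} + v_{4} = 3·v_{1} ; sig = ⟨2 | 3⟩

Signatures (|P|; sorted positive RHS coefficients), sorted:
    |P|=2: 9 collections, coeffs (), (1), (1), (1), (1), (1), (2), (2), (3)


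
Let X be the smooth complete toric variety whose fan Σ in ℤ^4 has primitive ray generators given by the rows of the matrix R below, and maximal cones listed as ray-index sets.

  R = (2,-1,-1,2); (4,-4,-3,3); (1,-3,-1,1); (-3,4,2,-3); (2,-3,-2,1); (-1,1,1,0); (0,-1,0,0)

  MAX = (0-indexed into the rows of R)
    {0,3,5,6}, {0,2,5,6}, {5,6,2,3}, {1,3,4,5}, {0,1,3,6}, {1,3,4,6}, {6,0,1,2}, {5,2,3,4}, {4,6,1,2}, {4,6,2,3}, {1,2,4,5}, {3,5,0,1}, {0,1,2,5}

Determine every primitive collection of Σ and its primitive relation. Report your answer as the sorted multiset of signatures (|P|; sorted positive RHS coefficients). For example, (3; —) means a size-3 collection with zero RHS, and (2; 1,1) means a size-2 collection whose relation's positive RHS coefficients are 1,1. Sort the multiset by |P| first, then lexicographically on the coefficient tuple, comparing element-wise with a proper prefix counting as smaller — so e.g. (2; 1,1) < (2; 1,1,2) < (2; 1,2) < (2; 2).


Σ has 5 primitive collections:

  {0,4}:  v_{0} + v_{4} = v_{1} — sig = (2; 1)
  {0,2,3}:  v_{0} + v_{2} + v_{3} = 0 — sig = (3; —)
  {1,2,3}:  v_{1} + v_{2} + v_{3} = v_{4} — sig = (3; 1)
  {4,5,6}:  v_{4} + v_{5} + v_{6} = v_{2} — sig = (3; 1)
  {1,5,6}:  v_{1} + v_{5} + v_{6} = v_{0} + v_{2} — sig = (3; 1,1)

Sorted signature multiset PRS(X):
{ (2; 1),  (3; —),  (3; 1) ×2,  (3; 1,1) }


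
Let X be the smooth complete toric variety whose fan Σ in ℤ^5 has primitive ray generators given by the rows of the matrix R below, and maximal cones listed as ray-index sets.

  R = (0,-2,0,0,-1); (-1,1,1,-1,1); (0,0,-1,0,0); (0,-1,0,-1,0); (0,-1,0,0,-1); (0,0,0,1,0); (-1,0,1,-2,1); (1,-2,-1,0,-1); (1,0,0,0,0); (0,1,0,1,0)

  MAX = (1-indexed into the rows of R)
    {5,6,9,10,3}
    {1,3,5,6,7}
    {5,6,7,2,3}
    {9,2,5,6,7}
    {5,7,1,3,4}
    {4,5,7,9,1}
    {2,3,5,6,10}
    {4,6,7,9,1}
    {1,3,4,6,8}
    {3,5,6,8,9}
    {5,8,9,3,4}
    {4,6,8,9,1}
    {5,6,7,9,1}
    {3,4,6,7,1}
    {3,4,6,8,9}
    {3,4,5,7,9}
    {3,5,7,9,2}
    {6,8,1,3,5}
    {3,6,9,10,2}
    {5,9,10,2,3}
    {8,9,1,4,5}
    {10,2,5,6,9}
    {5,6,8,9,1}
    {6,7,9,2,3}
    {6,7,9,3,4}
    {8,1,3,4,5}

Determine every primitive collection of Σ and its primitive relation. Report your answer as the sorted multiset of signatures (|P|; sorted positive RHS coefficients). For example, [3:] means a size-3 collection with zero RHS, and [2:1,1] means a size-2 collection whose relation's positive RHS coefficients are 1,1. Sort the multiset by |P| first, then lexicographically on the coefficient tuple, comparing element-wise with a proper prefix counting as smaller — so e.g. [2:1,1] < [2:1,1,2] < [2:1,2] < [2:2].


12 minimal non-faces of Δ(Σ) (on 10 rays):

  P={4,10}:  v_{4} + v_{10} = 0 ; sig = [2:]
  P={2,4}:  v_{2} + v_{4} = v_{7} ; sig = [2:1]
  P={2,8}:  v_{2} + v_{8} = v_{4} ; sig = [2:1]
  P={7,10}:  v_{7} + v_{10} = v_{2} ; sig = [2:1]
  P={1,10}:  v_{1} + v_{10} = v_{5} + v_{6} ; sig = [2:1,1]
  P={1,2}:  v_{1} + v_{2} = v_{5} + v_{6} + v_{7} ; sig = [2:1,1,1]
  P={8,10}:  v_{8} + v_{10} = v_{3} + v_{5} + v_{6} + v_{9} ; sig = [2:1,1,1,1]
  P={7,8}:  v_{7} + v_{8} = 2·v_{4} ; sig = [2:2]
  P={1,3,9}:  v_{1} + v_{3} + v_{9} = v_{8} ; sig = [3:1]
  P={4,5,6}:  v_{4} + v_{5} + v_{6} = v_{1} ; sig = [3:1]
  P={2,3,5,6,9}:  v_{2} + v_{3} + v_{5} + v_{6} + v_{9} = 0 ; sig = [5:]
  P={3,5,6,7,9}:  v_{3} + v_{5} + v_{6} + v_{7} + v_{9} = v_{4} ; sig = [5:1]

so the primitive-relation signature multiset is
    [2:]
    [2:1]
    [2:1]
    [2:1]
    [2:1,1]
    [2:1,1,1]
    [2:1,1,1,1]
    [2:2]
    [3:1]
    [3:1]
    [5:]
    [5:1]


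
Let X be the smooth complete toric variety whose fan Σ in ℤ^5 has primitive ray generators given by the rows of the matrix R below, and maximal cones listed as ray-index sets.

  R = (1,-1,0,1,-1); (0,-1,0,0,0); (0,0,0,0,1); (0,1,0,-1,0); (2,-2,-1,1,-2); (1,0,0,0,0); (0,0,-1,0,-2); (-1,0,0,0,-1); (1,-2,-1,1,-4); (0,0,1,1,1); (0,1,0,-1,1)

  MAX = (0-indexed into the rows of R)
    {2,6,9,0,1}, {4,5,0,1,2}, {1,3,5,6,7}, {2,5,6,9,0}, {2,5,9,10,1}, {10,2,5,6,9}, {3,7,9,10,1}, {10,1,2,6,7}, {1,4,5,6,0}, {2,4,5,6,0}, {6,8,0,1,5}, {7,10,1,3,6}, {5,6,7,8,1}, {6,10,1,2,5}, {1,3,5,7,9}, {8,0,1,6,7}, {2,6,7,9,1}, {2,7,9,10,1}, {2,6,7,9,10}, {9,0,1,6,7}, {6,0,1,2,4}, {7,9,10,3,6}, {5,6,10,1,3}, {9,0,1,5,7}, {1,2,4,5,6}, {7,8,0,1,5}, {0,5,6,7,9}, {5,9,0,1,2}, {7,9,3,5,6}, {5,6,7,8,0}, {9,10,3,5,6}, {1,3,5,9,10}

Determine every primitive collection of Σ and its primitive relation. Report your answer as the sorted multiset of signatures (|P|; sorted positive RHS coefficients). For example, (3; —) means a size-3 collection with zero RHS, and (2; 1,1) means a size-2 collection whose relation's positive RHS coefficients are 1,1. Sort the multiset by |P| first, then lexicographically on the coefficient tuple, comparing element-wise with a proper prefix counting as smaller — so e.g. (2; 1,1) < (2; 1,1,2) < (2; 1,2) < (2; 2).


Σ has 20 primitive collections:

  P={0,10}:  v_{0} + v_{10} = v_{5} — sig = (2; 1)
  P={2,3}:  v_{2} + v_{3} = v_{10} — sig = (2; 1)
  P={2,8}:  v_{2} + v_{8} = v_{0} + v_{1} + v_{6} — sig = (2; 1,1,1)
  P={4,7}:  v_{4} + v_{7} = v_{0} + v_{1} + v_{6} — sig = (2; 1,1,1)
  P={4,10}:  v_{4} + v_{10} = v_{1} + v_{2} + 2·v_{5} + v_{6} — sig = (2; 1,1,1,2)
  P={8,10}:  v_{8} + v_{10} = v_{1} + 2·v_{5} + v_{6} + v_{7} — sig = (2; 1,1,1,2)
  P={3,4}:  v_{3} + v_{4} = v_{1} + 2·v_{5} + v_{6} — sig = (2; 1,1,2)
  P={3,8}:  v_{3} + v_{8} = v_{1} + 3·v_{5} + v_{6} + 2·v_{7} — sig = (2; 1,1,2,3)
  P={0,3}:  v_{0} + v_{3} = 2·v_{5} + v_{7} — sig = (2; 1,2)
  P={4,9}:  v_{4} + v_{9} = 2·v_{0} + v_{2} — sig = (2; 1,2)
  P={8,9}:  v_{8} + v_{9} = 2·v_{0} + v_{7} — sig = (2; 1,2)
  P={4,8}:  v_{4} + v_{8} = 2·v_{0} + 2·v_{1} + v_{5} + 2·v_{6} — sig = (2; 1,2,2,2)
  P={2,5,7}:  v_{2} + v_{5} + v_{7} = 0 — sig = (3; —)
  P={5,7,10}:  v_{5} + v_{7} + v_{10} = v_{3} — sig = (3; 1)
  P={0,2,7}:  v_{0} + v_{2} + v_{7} = v_{1} + v_{6} + v_{9} — sig = (3; 1,1,1)
  P={1,6,9,10}:  v_{1} + v_{6} + v_{9} + v_{10} = 0 — sig = (4; —)
  P={1,5,6,9}:  v_{1} + v_{5} + v_{6} + v_{9} = v_{0} — sig = (4; 1)
  P={1,3,6,9}:  v_{1} + v_{3} + v_{6} + v_{9} = v_{5} + v_{7} — sig = (4; 1,1)
  P={0,1,2,5,6}:  v_{0} + v_{1} + v_{2} + v_{5} + v_{6} = v_{4} — sig = (5; 1)
  P={0,1,5,6,7}:  v_{0} + v_{1} + v_{5} + v_{6} + v_{7} = v_{8} — sig = (5; 1)

so the primitive-relation signature multiset is
    (2; 1)
    (2; 1)
    (2; 1,1,1)
    (2; 1,1,1)
    (2; 1,1,1,2)
    (2; 1,1,1,2)
    (2; 1,1,2)
    (2; 1,1,2,3)
    (2; 1,2)
    (2; 1,2)
    (2; 1,2)
    (2; 1,2,2,2)
    (3; —)
    (3; 1)
    (3; 1,1,1)
    (4; —)
    (4; 1)
    (4; 1,1)
    (5; 1)
    (5; 1)


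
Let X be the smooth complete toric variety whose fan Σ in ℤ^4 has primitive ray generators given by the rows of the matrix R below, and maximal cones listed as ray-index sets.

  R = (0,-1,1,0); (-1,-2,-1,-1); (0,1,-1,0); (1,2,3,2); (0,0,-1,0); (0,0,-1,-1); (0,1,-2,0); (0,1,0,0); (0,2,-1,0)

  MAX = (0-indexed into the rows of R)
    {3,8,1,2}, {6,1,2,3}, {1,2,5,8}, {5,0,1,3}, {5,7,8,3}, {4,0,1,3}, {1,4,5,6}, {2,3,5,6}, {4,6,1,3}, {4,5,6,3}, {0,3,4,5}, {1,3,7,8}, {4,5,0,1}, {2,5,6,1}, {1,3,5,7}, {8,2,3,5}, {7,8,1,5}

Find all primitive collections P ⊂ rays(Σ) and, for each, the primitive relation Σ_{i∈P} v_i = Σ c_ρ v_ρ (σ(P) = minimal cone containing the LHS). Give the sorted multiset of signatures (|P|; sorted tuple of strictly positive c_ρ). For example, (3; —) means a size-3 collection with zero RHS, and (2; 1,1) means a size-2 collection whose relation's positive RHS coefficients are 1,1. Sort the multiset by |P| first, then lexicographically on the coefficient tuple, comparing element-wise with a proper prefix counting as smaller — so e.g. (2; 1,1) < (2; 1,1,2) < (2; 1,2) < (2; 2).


The 14 primitive collections of Σ (r=9, n=4):

  P = {0,2}:  v_{0} + v_{2} = 0  so sig = (2; —)
  P = {0,6}:  v_{0} + v_{6} = v_{4}  so sig = (2; 1)
  P = {0,8}:  v_{0} + v_{8} = v_{7}  so sig = (2; 1)
  P = {2,4}:  v_{2} + v_{4} = v_{6}  so sig = (2; 1)
  P = {2,7}:  v_{2} + v_{7} = v_{8}  so sig = (2; 1)
  P = {4,7}:  v_{4} + v_{7} = v_{2}  so sig = (2; 1)
  P = {0,7}:  v_{0} + v_{7} = v_{1} + v_{3} + v_{5}  so sig = (2; 1,1,1)
  P = {4,8}:  v_{4} + v_{8} = 2·v_{2}  so sig = (2; 2)
  P = {6,7}:  v_{6} + v_{7} = 2·v_{2}  so sig = (2; 2)
  P = {6,8}:  v_{6} + v_{8} = 3·v_{2}  so sig = (2; 3)
  P = {1,3,4,5}:  v_{1} + v_{3} + v_{4} + v_{5} = 0  so sig = (4; —)
  P = {1,2,3,5}:  v_{1} + v_{2} + v_{3} + v_{5} = v_{7}  so sig = (4; 1)
  P = {1,3,5,6}:  v_{1} + v_{3} + v_{5} + v_{6} = v_{2}  so sig = (4; 1)
  P = {1,3,5,8}:  v_{1} + v_{3} + v_{5} + v_{8} = 2·v_{7}  so sig = (4; 2)

Sorted signature multiset PRS(X):
    (2; —)
    (2; 1)
    (2; 1)
    (2; 1)
    (2; 1)
    (2; 1)
    (2; 1,1,1)
    (2; 2)
    (2; 2)
    (2; 3)
    (4; —)
    (4; 1)
    (4; 1)
    (4; 2)


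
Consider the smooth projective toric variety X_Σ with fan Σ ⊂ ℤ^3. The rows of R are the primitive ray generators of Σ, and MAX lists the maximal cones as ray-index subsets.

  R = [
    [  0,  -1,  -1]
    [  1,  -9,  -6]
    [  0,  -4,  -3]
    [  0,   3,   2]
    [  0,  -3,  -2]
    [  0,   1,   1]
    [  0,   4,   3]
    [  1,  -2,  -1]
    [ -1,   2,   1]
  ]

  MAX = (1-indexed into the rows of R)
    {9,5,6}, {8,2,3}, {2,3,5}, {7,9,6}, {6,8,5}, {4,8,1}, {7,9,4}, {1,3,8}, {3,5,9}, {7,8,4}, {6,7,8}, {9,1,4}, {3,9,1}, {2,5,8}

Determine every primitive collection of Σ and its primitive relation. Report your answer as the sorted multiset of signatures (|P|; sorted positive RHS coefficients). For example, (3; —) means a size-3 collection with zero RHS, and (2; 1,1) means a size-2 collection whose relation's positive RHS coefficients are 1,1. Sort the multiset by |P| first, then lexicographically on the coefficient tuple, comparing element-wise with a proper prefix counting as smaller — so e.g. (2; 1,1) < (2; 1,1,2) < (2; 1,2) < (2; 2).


Primitive collections (16):

  {1,6}:  v_{1} + v_{6} = 0 ; sig = (2; —)
  {3,7}:  v_{3} + v_{7} = 0 ; sig = (2; —)
  {4,5}:  v_{4} + v_{5} = 0 ; sig = (2; —)
  {8,9}:  v_{8} + v_{9} = 0 ; sig = (2; —)
  {1,5}:  v_{1} + v_{5} = v_{3} ; sig = (2; 1)
  {1,7}:  v_{1} + v_{7} = v_{4} ; sig = (2; 1)
  {3,4}:  v_{3} + v_{4} = v_{1} ; sig = (2; 1)
  {3,6}:  v_{3} + v_{6} = v_{5} ; sig = (2; 1)
  {4,6}:  v_{4} + v_{6} = v_{7} ; sig = (2; 1)
  {5,7}:  v_{5} + v_{7} = v_{6} ; sig = (2; 1)
  {2,4}:  v_{2} + v_{4} = v_{3} + v_{8} ; sig = (2; 1,1)
  {2,7}:  v_{2} + v_{7} = v_{5} + v_{8} ; sig = (2; 1,1)
  {2,9}:  v_{2} + v_{9} = v_{3} + v_{5} ; sig = (2; 1,1)
  {1,2}:  v_{1} + v_{2} = 2·v_{3} + v_{8} ; sig = (2; 1,2)
  {2,6}:  v_{2} + v_{6} = 2·v_{5} + v_{8} ; sig = (2; 1,2)
  {3,5,8}:  v_{3} + v_{5} + v_{8} = v_{2} ; sig = (3; 1)

Signatures (|P|; sorted positive RHS coefficients), sorted:
    |P|=2: 15 collections, coeffs (), (), (), (), (1), (1), (1), (1), (1), (1), (1,1), (1,1), (1,1), (1,2), (1,2)
    |P|=3: 1 collection, coeffs (1)


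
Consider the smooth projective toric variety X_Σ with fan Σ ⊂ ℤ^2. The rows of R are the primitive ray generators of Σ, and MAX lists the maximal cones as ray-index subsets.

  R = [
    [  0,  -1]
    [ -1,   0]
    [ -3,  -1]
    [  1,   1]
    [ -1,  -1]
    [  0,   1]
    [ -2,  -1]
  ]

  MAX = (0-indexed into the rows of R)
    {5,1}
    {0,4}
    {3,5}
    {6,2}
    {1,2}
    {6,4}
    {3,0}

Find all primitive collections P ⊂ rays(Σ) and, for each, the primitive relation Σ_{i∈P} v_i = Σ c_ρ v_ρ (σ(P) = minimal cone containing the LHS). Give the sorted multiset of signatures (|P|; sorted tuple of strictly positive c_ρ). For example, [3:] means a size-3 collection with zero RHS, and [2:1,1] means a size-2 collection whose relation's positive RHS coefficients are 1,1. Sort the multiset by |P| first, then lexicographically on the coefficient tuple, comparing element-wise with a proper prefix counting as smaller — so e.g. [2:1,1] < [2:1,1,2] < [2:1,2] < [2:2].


Minimal non-faces — 14 found among 7 rays, 7 max cones:

  P={0,5}:  v_{0} + v_{5} = 0 ; sig = [2:]
  P={3,4}:  v_{3} + v_{4} = 0 ; sig = [2:]
  P={0,1}:  v_{0} + v_{1} = v_{4} ; sig = [2:1]
  P={1,3}:  v_{1} + v_{3} = v_{5} ; sig = [2:1]
  P={1,4}:  v_{1} + v_{4} = v_{6} ; sig = [2:1]
  P={1,6}:  v_{1} + v_{6} = v_{2} ; sig = [2:1]
  P={3,6}:  v_{3} + v_{6} = v_{1} ; sig = [2:1]
  P={4,5}:  v_{4} + v_{5} = v_{1} ; sig = [2:1]
  P={0,2}:  v_{0} + v_{2} = v_{4} + v_{6} ; sig = [2:1,1]
  P={0,6}:  v_{0} + v_{6} = 2·v_{4} ; sig = [2:2]
  P={2,3}:  v_{2} + v_{3} = 2·v_{1} ; sig = [2:2]
  P={2,4}:  v_{2} + v_{4} = 2·v_{6} ; sig = [2:2]
  P={5,6}:  v_{5} + v_{6} = 2·v_{1} ; sig = [2:2]
  P={2,5}:  v_{2} + v_{5} = 3·v_{1} ; sig = [2:3]

Hence PRS(X_Σ) =
{ [2:] ×2,  [2:1] ×6,  [2:1,1],  [2:2] ×4,  [2:3] }


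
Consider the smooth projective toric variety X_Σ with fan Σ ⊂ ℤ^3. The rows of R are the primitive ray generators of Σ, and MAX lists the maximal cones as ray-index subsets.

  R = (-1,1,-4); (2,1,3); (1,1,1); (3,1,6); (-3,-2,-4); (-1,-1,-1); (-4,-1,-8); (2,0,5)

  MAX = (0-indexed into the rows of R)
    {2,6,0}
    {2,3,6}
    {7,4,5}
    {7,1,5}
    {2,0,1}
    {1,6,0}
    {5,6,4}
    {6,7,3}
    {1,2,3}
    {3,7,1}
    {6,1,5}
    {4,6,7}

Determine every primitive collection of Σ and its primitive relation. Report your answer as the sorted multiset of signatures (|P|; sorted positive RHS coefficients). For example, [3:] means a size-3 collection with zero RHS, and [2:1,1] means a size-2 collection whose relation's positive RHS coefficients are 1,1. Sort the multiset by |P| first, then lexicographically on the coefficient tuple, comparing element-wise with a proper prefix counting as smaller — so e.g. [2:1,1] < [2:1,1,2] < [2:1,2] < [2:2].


14 collections generate NE(X_Σ); each relation:

  {2,5}:  v_{2} + v_{5} = 0 — sig = [2:]
  {0,4}:  v_{0} + v_{4} = v_{6} — sig = [2:1]
  {0,7}:  v_{0} + v_{7} = v_{2} — sig = [2:1]
  {1,4}:  v_{1} + v_{4} = v_{5} — sig = [2:1]
  {2,7}:  v_{2} + v_{7} = v_{3} — sig = [2:1]
  {3,5}:  v_{3} + v_{5} = v_{7} — sig = [2:1]
  {0,5}:  v_{0} + v_{5} = v_{1} + v_{6} — sig = [2:1,1]
  {2,4}:  v_{2} + v_{4} = v_{6} + v_{7} — sig = [2:1,1]
  {3,4}:  v_{3} + v_{4} = v_{6} + 2·v_{7} — sig = [2:1,2]
  {0,3}:  v_{0} + v_{3} = 2·v_{2} — sig = [2:2]
  {1,6,7}:  v_{1} + v_{6} + v_{7} = 0 — sig = [3:]
  {1,2,6}:  v_{1} + v_{2} + v_{6} = v_{0} — sig = [3:1]
  {1,3,6}:  v_{1} + v_{3} + v_{6} = v_{2} — sig = [3:1]
  {5,6,7}:  v_{5} + v_{6} + v_{7} = v_{4} — sig = [3:1]

so the primitive-relation signature multiset is
    |P|=2: 10 collections, coeffs (), (1), (1), (1), (1), (1), (1,1), (1,1), (1,2), (2)
    |P|=3: 4 collections, coeffs (), (1), (1), (1)


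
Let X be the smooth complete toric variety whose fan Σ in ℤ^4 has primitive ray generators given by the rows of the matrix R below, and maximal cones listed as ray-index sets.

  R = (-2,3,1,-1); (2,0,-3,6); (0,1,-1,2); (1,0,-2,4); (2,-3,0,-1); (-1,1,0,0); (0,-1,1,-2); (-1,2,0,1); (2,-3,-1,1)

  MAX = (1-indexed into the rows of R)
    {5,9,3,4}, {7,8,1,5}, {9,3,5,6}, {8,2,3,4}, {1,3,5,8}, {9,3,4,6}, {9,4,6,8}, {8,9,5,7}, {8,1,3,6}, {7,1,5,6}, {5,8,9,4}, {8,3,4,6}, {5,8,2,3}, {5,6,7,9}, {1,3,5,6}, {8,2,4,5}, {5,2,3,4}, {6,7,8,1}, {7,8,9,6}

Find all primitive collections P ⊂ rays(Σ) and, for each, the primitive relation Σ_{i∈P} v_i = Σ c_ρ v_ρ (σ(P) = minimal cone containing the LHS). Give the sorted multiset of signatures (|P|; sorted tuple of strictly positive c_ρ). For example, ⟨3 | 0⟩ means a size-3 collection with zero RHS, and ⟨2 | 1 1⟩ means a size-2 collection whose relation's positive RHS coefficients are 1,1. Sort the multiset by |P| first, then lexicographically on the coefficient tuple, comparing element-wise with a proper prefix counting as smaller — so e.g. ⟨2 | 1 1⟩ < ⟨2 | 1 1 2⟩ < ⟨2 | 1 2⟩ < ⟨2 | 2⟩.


Σ has 12 primitive collections:

  P = {1,9}:  v_{1} + v_{9} = 0 ; sig = ⟨2 | 0⟩
  P = {3,7}:  v_{3} + v_{7} = 0 ; sig = ⟨2 | 0⟩
  P = {1,4}:  v_{1} + v_{4} = v_{3} + v_{8} ; sig = ⟨2 | 1 1⟩
  P = {2,6}:  v_{2} + v_{6} = v_{3} + v_{4} ; sig = ⟨2 | 1 1⟩
  P = {4,7}:  v_{4} + v_{7} = v_{8} + v_{9} ; sig = ⟨2 | 1 1⟩
  P = {2,7}:  v_{2} + v_{7} = v_{4} + v_{5} + v_{8} ; sig = ⟨2 | 1 1 1⟩
  P = {2,9}:  v_{2} + v_{9} = 2·v_{4} + v_{5} ; sig = ⟨2 | 1 2⟩
  P = {1,2}:  v_{1} + v_{2} = 2·v_{3} + v_{5} + 2·v_{8} ; sig = ⟨2 | 1 2 2⟩
  P = {5,6,8}:  v_{5} + v_{6} + v_{8} = 0 ; sig = ⟨3 | 0⟩
  P = {3,8,9}:  v_{3} + v_{8} + v_{9} = v_{4} ; sig = ⟨3 | 1⟩
  P = {4,5,6}:  v_{4} + v_{5} + v_{6} = v_{3} + v_{9} ; sig = ⟨3 | 1 1⟩
  P = {3,4,5,8}:  v_{3} + v_{4} + v_{5} + v_{8} = v_{2} ; sig = ⟨4 | 1⟩

so the primitive-relation signature multiset is
{ ⟨2 | 0⟩ ×2,  ⟨2 | 1 1⟩ ×3,  ⟨2 | 1 1 1⟩,  ⟨2 | 1 2⟩,  ⟨2 | 1 2 2⟩,  ⟨3 | 0⟩,  ⟨3 | 1⟩,  ⟨3 | 1 1⟩,  ⟨4 | 1⟩ }


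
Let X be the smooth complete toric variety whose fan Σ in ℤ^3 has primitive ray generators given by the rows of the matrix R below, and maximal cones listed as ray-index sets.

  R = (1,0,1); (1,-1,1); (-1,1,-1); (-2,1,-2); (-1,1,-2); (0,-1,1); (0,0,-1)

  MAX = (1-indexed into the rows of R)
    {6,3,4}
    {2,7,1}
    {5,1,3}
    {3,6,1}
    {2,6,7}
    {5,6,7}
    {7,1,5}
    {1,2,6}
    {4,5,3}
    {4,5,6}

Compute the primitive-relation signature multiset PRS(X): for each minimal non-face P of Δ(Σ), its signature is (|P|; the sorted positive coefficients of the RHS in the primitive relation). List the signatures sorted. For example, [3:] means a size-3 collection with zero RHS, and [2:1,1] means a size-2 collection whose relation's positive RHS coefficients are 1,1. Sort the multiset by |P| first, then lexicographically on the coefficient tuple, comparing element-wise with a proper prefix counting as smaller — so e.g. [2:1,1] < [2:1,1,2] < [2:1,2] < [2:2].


9 minimal non-faces of Δ(Σ) (on 7 rays):

  • {2,3}:  v_{2} + v_{3} = 0  so sig = [2:]
  • {1,4}:  v_{1} + v_{4} = v_{3}  so sig = [2:1]
  • {2,5}:  v_{2} + v_{5} = v_{7}  so sig = [2:1]
  • {3,7}:  v_{3} + v_{7} = v_{5}  so sig = [2:1]
  • {2,4}:  v_{2} + v_{4} = v_{5} + v_{6}  so sig = [2:1,1]
  • {4,7}:  v_{4} + v_{7} = 2·v_{5} + v_{6}  so sig = [2:1,2]
  • {1,5,6}:  v_{1} + v_{5} + v_{6} = 0  so sig = [3:]
  • {1,6,7}:  v_{1} + v_{6} + v_{7} = v_{2}  so sig = [3:1]
  • {3,5,6}:  v_{3} + v_{5} + v_{6} = v_{4}  so sig = [3:1]

Hence PRS(X_Σ) =
{ [2:],  [2:1] ×3,  [2:1,1],  [2:1,2],  [3:],  [3:1] ×2 }


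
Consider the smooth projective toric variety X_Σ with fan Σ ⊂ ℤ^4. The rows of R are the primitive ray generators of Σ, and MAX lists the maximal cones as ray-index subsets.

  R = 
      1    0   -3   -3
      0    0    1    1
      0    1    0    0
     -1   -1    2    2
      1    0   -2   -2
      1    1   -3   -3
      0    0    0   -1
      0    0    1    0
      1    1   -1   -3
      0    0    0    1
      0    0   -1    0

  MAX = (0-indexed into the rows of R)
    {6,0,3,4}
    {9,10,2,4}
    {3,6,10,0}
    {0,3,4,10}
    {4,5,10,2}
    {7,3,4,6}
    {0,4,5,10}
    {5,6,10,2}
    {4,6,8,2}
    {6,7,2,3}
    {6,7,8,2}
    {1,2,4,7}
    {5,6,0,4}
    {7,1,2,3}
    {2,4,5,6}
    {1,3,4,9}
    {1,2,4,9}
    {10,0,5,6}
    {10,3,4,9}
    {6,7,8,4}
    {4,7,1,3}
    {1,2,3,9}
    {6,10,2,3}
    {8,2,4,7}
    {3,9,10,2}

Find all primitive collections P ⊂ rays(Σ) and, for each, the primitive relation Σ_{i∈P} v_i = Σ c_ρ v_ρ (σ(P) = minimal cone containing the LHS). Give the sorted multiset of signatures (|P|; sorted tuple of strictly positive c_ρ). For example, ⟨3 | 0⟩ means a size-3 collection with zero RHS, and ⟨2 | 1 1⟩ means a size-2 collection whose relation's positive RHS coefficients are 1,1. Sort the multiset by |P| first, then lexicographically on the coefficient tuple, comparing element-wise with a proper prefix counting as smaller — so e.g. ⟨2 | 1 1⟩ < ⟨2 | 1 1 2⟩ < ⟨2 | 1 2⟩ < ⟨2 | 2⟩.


The 22 primitive collections of Σ (r=11, n=4):

  {6,9}:  v_{6} + v_{9} = 0 ; sig = ⟨2 | 0⟩
  {7,10}:  v_{7} + v_{10} = 0 ; sig = ⟨2 | 0⟩
  {0,1}:  v_{0} + v_{1} = v_{4} ; sig = ⟨2 | 1⟩
  {0,2}:  v_{0} + v_{2} = v_{5} ; sig = ⟨2 | 1⟩
  {1,6}:  v_{1} + v_{6} = v_{7} ; sig = ⟨2 | 1⟩
  {1,10}:  v_{1} + v_{10} = v_{9} ; sig = ⟨2 | 1⟩
  {7,9}:  v_{7} + v_{9} = v_{1} ; sig = ⟨2 | 1⟩
  {0,7}:  v_{0} + v_{7} = v_{4} + v_{6} ; sig = ⟨2 | 1 1⟩
  {0,9}:  v_{0} + v_{9} = v_{4} + v_{10} ; sig = ⟨2 | 1 1⟩
  {1,5}:  v_{1} + v_{5} = v_{2} + v_{4} ; sig = ⟨2 | 1 1⟩
  {3,5}:  v_{3} + v_{5} = v_{6} + v_{10} ; sig = ⟨2 | 1 1⟩
  {3,8}:  v_{3} + v_{8} = v_{6} + v_{7} ; sig = ⟨2 | 1 1⟩
  {5,7}:  v_{5} + v_{7} = v_{2} + v_{4} + v_{6} ; sig = ⟨2 | 1 1 1⟩
  {5,9}:  v_{5} + v_{9} = v_{2} + v_{4} + v_{10} ; sig = ⟨2 | 1 1 1⟩
  {8,9}:  v_{8} + v_{9} = v_{2} + v_{4} + v_{7} ; sig = ⟨2 | 1 1 1⟩
  {8,10}:  v_{8} + v_{10} = v_{2} + v_{4} + v_{6} ; sig = ⟨2 | 1 1 1⟩
  {1,8}:  v_{1} + v_{8} = v_{2} + v_{4} + 2·v_{7} ; sig = ⟨2 | 1 1 2⟩
  {0,8}:  v_{0} + v_{8} = v_{2} + 2·v_{4} + 2·v_{6} ; sig = ⟨2 | 1 2 2⟩
  {5,8}:  v_{5} + v_{8} = 2·v_{2} + 2·v_{4} + 2·v_{6} ; sig = ⟨2 | 2 2 2⟩
  {2,3,4}:  v_{2} + v_{3} + v_{4} = 0 ; sig = ⟨3 | 0⟩
  {4,6,10}:  v_{4} + v_{6} + v_{10} = v_{0} ; sig = ⟨3 | 1⟩
  {2,4,6,7}:  v_{2} + v_{4} + v_{6} + v_{7} = v_{8} ; sig = ⟨4 | 1⟩

so the primitive-relation signature multiset is
{ ⟨2 | 0⟩ ×2,  ⟨2 | 1⟩ ×5,  ⟨2 | 1 1⟩ ×5,  ⟨2 | 1 1 1⟩ ×4,  ⟨2 | 1 1 2⟩,  ⟨2 | 1 2 2⟩,  ⟨2 | 2 2 2⟩,  ⟨3 | 0⟩,  ⟨3 | 1⟩,  ⟨4 | 1⟩ }


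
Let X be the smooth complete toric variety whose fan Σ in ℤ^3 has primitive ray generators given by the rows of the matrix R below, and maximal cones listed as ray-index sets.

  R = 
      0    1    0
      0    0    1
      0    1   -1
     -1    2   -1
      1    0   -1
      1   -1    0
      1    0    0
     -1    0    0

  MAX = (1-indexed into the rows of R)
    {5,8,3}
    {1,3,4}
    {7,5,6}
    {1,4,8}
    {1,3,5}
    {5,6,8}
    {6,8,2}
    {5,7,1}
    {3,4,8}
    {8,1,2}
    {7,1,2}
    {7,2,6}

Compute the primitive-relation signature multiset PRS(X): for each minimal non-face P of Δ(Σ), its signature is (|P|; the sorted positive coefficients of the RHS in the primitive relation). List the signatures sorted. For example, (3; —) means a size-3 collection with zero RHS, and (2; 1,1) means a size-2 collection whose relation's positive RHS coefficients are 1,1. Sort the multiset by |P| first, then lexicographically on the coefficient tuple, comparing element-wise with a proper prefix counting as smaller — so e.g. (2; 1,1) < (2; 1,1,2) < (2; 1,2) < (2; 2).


Δ(Σ) — 8 vertices, 12 min non-faces:

  P={7,8}:  v_{7} + v_{8} = 0 ; sig = (2; —)
  P={1,6}:  v_{1} + v_{6} = v_{7} ; sig = (2; 1)
  P={2,3}:  v_{2} + v_{3} = v_{1} ; sig = (2; 1)
  P={2,5}:  v_{2} + v_{5} = v_{7} ; sig = (2; 1)
  P={3,6}:  v_{3} + v_{6} = v_{5} ; sig = (2; 1)
  P={4,6}:  v_{4} + v_{6} = v_{3} ; sig = (2; 1)
  P={3,7}:  v_{3} + v_{7} = v_{1} + v_{5} ; sig = (2; 1,1)
  P={4,7}:  v_{4} + v_{7} = v_{1} + v_{3} ; sig = (2; 1,1)
  P={2,4}:  v_{2} + v_{4} = 2·v_{1} + v_{8} ; sig = (2; 1,2)
  P={4,5}:  v_{4} + v_{5} = 2·v_{3} ; sig = (2; 2)
  P={1,3,8}:  v_{1} + v_{3} + v_{8} = v_{4} ; sig = (3; 1)
  P={1,5,8}:  v_{1} + v_{5} + v_{8} = v_{3} ; sig = (3; 1)

so the primitive-relation signature multiset is
    |P|=2: 10 collections, coeffs (), (1), (1), (1), (1), (1), (1,1), (1,1), (1,2), (2)
    |P|=3: 2 collections, coeffs (1), (1)


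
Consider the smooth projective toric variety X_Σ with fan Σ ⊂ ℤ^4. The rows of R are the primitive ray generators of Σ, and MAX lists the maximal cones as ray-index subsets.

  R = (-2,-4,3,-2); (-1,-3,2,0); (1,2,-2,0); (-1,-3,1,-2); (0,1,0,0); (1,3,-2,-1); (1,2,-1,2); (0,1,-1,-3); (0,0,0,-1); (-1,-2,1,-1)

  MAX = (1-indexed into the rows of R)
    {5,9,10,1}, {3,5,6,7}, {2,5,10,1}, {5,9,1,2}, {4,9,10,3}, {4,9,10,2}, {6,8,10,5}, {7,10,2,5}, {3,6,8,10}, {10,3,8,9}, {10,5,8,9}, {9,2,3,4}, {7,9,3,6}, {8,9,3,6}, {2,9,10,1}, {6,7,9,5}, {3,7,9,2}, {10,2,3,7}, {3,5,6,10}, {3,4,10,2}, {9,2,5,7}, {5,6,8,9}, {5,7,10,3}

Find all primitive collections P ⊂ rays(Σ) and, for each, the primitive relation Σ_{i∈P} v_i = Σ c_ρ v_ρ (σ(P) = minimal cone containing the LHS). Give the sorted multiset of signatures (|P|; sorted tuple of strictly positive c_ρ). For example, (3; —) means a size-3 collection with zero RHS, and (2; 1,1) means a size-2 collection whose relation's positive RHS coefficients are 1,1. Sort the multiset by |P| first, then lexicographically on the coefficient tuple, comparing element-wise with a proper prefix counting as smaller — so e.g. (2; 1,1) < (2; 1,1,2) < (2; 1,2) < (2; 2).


Σ has 20 primitive collections:

  P = {2,6}:  v_{2} + v_{6} = v_{9}  so sig = (2; 1)
  P = {7,8}:  v_{7} + v_{8} = v_{6}  so sig = (2; 1)
  P = {1,3}:  v_{1} + v_{3} = v_{9} + v_{10}  so sig = (2; 1,1)
  P = {1,7}:  v_{1} + v_{7} = v_{2} + v_{5}  so sig = (2; 1,1)
  P = {4,5}:  v_{4} + v_{5} = v_{9} + v_{10}  so sig = (2; 1,1)
  P = {4,7}:  v_{4} + v_{7} = v_{2} + v_{3}  so sig = (2; 1,1)
  P = {1,6}:  v_{1} + v_{6} = v_{5} + 2·v_{9} + v_{10}  so sig = (2; 1,1,2)
  P = {4,6}:  v_{4} + v_{6} = v_{3} + 2·v_{9} + v_{10}  so sig = (2; 1,1,2)
  P = {2,8}:  v_{2} + v_{8} = 2·v_{9} + v_{10}  so sig = (2; 1,2)
  P = {1,4}:  v_{1} + v_{4} = v_{2} + 2·v_{9} + 2·v_{10}  so sig = (2; 1,2,2)
  P = {1,8}:  v_{1} + v_{8} = v_{5} + 3·v_{9} + 2·v_{10}  so sig = (2; 1,2,3)
  P = {4,8}:  v_{4} + v_{8} = v_{3} + 3·v_{9} + 2·v_{10}  so sig = (2; 1,2,3)
  P = {2,3,5}:  v_{2} + v_{3} + v_{5} = 0  so sig = (3; —)
  P = {7,9,10}:  v_{7} + v_{9} + v_{10} = 0  so sig = (3; —)
  P = {3,5,9}:  v_{3} + v_{5} + v_{9} = v_{6}  so sig = (3; 1)
  P = {6,9,10}:  v_{6} + v_{9} + v_{10} = v_{8}  so sig = (3; 1)
  P = {6,7,10}:  v_{6} + v_{7} + v_{10} = v_{3} + v_{5}  so sig = (3; 1,1)
  P = {3,5,8}:  v_{3} + v_{5} + v_{8} = 2·v_{6} + v_{10}  so sig = (3; 1,2)
  P = {2,3,9,10}:  v_{2} + v_{3} + v_{9} + v_{10} = v_{4}  so sig = (4; 1)
  P = {2,5,9,10}:  v_{2} + v_{5} + v_{9} + v_{10} = v_{1}  so sig = (4; 1)

so the primitive-relation signature multiset is
    |P|=2: 12 collections, coeffs (1), (1), (1,1), (1,1), (1,1), (1,1), (1,1,2), (1,1,2), (1,2), (1,2,2), (1,2,3), (1,2,3)
    |P|=3: 6 collections, coeffs (), (), (1), (1), (1,1), (1,2)
    |P|=4: 2 collections, coeffs (1), (1)


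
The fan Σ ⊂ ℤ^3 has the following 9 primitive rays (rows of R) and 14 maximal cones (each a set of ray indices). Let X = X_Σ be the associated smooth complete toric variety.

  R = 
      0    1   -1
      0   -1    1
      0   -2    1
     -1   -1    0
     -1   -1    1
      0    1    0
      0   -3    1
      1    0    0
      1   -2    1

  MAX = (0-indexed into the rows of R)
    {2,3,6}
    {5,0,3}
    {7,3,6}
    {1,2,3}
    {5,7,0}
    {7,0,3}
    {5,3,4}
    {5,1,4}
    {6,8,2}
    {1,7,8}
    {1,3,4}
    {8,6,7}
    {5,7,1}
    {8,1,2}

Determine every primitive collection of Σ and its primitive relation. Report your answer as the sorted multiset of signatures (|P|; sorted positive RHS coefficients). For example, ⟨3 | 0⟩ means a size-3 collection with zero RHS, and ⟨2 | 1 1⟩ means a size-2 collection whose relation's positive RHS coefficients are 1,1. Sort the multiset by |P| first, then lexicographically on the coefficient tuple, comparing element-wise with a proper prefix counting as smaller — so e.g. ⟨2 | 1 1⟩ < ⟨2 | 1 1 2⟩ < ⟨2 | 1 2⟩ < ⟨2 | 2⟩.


Σ has 18 primitive collections:

  {0,1}:  v_{0} + v_{1} = 0  ⟹  sig = ⟨2 | 0⟩
  {2,5}:  v_{2} + v_{5} = v_{1}  ⟹  sig = ⟨2 | 1⟩
  {2,7}:  v_{2} + v_{7} = v_{8}  ⟹  sig = ⟨2 | 1⟩
  {3,8}:  v_{3} + v_{8} = v_{6}  ⟹  sig = ⟨2 | 1⟩
  {4,7}:  v_{4} + v_{7} = v_{1}  ⟹  sig = ⟨2 | 1⟩
  {5,6}:  v_{5} + v_{6} = v_{2}  ⟹  sig = ⟨2 | 1⟩
  {0,2}:  v_{0} + v_{2} = v_{3} + v_{7}  ⟹  sig = ⟨2 | 1 1⟩
  {0,4}:  v_{0} + v_{4} = v_{3} + v_{5}  ⟹  sig = ⟨2 | 1 1⟩
  {4,8}:  v_{4} + v_{8} = v_{1} + v_{2}  ⟹  sig = ⟨2 | 1 1⟩
  {5,8}:  v_{5} + v_{8} = v_{1} + v_{7}  ⟹  sig = ⟨2 | 1 1⟩
  {4,6}:  v_{4} + v_{6} = v_{1} + v_{2} + v_{3}  ⟹  sig = ⟨2 | 1 1 1⟩
  {0,8}:  v_{0} + v_{8} = v_{3} + 2·v_{7}  ⟹  sig = ⟨2 | 1 2⟩
  {2,4}:  v_{2} + v_{4} = 2·v_{1} + v_{3}  ⟹  sig = ⟨2 | 1 2⟩
  {1,6}:  v_{1} + v_{6} = 2·v_{2}  ⟹  sig = ⟨2 | 2⟩
  {0,6}:  v_{0} + v_{6} = 2·v_{3} + 2·v_{7}  ⟹  sig = ⟨2 | 2 2⟩
  {3,5,7}:  v_{3} + v_{5} + v_{7} = 0  ⟹  sig = ⟨3 | 0⟩
  {1,3,5}:  v_{1} + v_{3} + v_{5} = v_{4}  ⟹  sig = ⟨3 | 1⟩
  {1,3,7}:  v_{1} + v_{3} + v_{7} = v_{2}  ⟹  sig = ⟨3 | 1⟩

Signatures (|P|; sorted positive RHS coefficients), sorted:
[⟨2 | 0⟩, ⟨2 | 1⟩, ⟨2 | 1⟩, ⟨2 | 1⟩, ⟨2 | 1⟩, ⟨2 | 1⟩, ⟨2 | 1 1⟩, ⟨2 | 1 1⟩, ⟨2 | 1 1⟩, ⟨2 | 1 1⟩, ⟨2 | 1 1 1⟩, ⟨2 | 1 2⟩, ⟨2 | 1 2⟩, ⟨2 | 2⟩, ⟨2 | 2 2⟩, ⟨3 | 0⟩, ⟨3 | 1⟩, ⟨3 | 1⟩]


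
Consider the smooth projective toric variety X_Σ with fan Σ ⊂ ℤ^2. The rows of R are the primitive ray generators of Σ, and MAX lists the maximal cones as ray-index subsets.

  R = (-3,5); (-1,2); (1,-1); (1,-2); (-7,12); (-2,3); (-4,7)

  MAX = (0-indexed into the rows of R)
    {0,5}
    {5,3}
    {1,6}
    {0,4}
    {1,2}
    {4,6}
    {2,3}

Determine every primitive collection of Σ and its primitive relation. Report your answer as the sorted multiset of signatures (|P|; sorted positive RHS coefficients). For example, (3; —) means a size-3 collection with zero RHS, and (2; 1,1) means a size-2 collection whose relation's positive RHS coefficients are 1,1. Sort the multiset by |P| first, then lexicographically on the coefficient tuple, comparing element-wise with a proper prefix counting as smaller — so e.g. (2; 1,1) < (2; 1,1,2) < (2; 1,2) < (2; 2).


|primitive collections| = 14. Relations:

  {1,3}:  v_{1} + v_{3} = 0 ; sig = (2; —)
  {0,1}:  v_{0} + v_{1} = v_{6} ; sig = (2; 1)
  {0,3}:  v_{0} + v_{3} = v_{5} ; sig = (2; 1)
  {0,6}:  v_{0} + v_{6} = v_{4} ; sig = (2; 1)
  {1,5}:  v_{1} + v_{5} = v_{0} ; sig = (2; 1)
  {2,5}:  v_{2} + v_{5} = v_{1} ; sig = (2; 1)
  {3,6}:  v_{3} + v_{6} = v_{0} ; sig = (2; 1)
  {2,4}:  v_{2} + v_{4} = 2·v_{1} + v_{6} ; sig = (2; 1,2)
  {0,2}:  v_{0} + v_{2} = 2·v_{1} ; sig = (2; 2)
  {1,4}:  v_{1} + v_{4} = 2·v_{6} ; sig = (2; 2)
  {3,4}:  v_{3} + v_{4} = 2·v_{0} ; sig = (2; 2)
  {5,6}:  v_{5} + v_{6} = 2·v_{0} ; sig = (2; 2)
  {2,6}:  v_{2} + v_{6} = 3·v_{1} ; sig = (2; 3)
  {4,5}:  v_{4} + v_{5} = 3·v_{0} ; sig = (2; 3)

Sorted signature multiset PRS(X):
[(2; —), (2; 1), (2; 1), (2; 1), (2; 1), (2; 1), (2; 1), (2; 1,2), (2; 2), (2; 2), (2; 2), (2; 2), (2; 3), (2; 3)]


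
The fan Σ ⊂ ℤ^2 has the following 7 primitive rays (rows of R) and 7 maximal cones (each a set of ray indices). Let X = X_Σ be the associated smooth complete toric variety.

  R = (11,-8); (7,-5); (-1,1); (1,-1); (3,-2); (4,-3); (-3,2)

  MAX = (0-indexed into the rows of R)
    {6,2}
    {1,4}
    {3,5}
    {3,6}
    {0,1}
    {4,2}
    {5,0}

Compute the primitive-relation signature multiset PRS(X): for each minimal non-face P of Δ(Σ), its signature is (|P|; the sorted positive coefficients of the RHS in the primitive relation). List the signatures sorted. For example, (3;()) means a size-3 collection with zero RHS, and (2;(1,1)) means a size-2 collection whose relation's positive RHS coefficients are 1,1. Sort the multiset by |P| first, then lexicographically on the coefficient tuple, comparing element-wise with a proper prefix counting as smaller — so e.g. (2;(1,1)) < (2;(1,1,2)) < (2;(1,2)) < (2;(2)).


Δ(Σ) — 7 vertices, 14 min non-faces:

  {2,3}:  v_{2} + v_{3} = 0  so sig = (2;())
  {4,6}:  v_{4} + v_{6} = 0  so sig = (2;())
  {1,5}:  v_{1} + v_{5} = v_{0}  so sig = (2;(1))
  {1,6}:  v_{1} + v_{6} = v_{5}  so sig = (2;(1))
  {2,5}:  v_{2} + v_{5} = v_{4}  so sig = (2;(1))
  {3,4}:  v_{3} + v_{4} = v_{5}  so sig = (2;(1))
  {4,5}:  v_{4} + v_{5} = v_{1}  so sig = (2;(1))
  {5,6}:  v_{5} + v_{6} = v_{3}  so sig = (2;(1))
  {0,2}:  v_{0} + v_{2} = v_{1} + v_{4}  so sig = (2;(1,1))
  {0,4}:  v_{0} + v_{4} = 2·v_{1}  so sig = (2;(2))
  {0,6}:  v_{0} + v_{6} = 2·v_{5}  so sig = (2;(2))
  {1,2}:  v_{1} + v_{2} = 2·v_{4}  so sig = (2;(2))
  {1,3}:  v_{1} + v_{3} = 2·v_{5}  so sig = (2;(2))
  {0,3}:  v_{0} + v_{3} = 3·v_{5}  so sig = (2;(3))

so the primitive-relation signature multiset is
[(2;()), (2;()), (2;(1)), (2;(1)), (2;(1)), (2;(1)), (2;(1)), (2;(1)), (2;(1,1)), (2;(2)), (2;(2)), (2;(2)), (2;(2)), (2;(3))]
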